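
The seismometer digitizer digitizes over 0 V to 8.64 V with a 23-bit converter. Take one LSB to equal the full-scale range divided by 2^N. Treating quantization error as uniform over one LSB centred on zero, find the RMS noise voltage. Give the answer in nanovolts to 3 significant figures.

V_FS = 8.64 V.
Step size = 8.64/8388608 V = 1.0300 µV.
σ_q = LSB/√12 = 1.0300 µV/3.4641 = 297 nV.

297 nV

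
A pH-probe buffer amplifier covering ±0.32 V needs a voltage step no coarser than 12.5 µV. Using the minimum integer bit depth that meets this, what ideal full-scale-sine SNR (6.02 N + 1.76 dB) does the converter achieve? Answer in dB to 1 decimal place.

Span: 0.32 V − (-0.32 V) = 0.64 V.
Levels needed ≥ 0.64/12.5 µV = 51200. 2^16 = 65536 suffices, so N_min = 16.
6.02(16) + 1.76 = 98.08 dB.

98.1 dB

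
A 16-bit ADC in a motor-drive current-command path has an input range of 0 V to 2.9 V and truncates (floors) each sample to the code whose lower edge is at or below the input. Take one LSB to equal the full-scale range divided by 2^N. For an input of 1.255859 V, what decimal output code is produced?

Span = 2.9 V. LSB = 2.9 V / 2^16 ≈ 44.25 µV.
code = ⌊(V_in − V_min)/LSB⌋ = ⌊(V_in − V_min) × 2^16 / range⌋
     = ⌊(1.255859 − (0)) × 65536 / 2.9⌋ = ⌊1.255859 × 65536/2.9⌋
     = ⌊28380.681⌋ = 28380.

28380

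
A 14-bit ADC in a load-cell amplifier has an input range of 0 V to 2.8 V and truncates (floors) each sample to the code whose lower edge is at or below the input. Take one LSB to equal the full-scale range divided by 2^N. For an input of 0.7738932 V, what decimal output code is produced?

4528

V_FS = 2.8 V. LSB = 2.8 V / 2^14 ≈ 170.9 µV.
code = ⌊(V_in − V_min)/LSB⌋ = ⌊(V_in − V_min) × 2^14 / range⌋
     = ⌊(0.7738932 − (0)) × 16384 / 2.8⌋ = ⌊0.7738932 × 16384/2.8⌋
     = ⌊4528.381⌋ = 4528.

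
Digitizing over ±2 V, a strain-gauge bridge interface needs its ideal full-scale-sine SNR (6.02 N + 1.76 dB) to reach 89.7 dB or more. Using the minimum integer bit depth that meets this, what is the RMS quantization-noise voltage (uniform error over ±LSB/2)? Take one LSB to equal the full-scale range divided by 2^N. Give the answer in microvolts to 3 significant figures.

Full-scale range = 2 V − (-2 V) = 4 V.
6.02 N + 1.76 ≥ 89.7 gives N ≥ 14.608, so the minimum integer is 15.
One LSB is 4 V / 32768 = 122.07 µV.
V_rms = LSB/√12 = 35.2 µV.

35.2 µV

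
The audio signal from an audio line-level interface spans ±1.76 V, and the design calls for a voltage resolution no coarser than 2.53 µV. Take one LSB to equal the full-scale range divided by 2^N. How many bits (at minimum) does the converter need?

The full-scale span is 1.76 − (-1.76) = 3.52 V.
Need 2^N ≥ 3.52 V / 2.53 µV = 1.391e6 → N_min = 21.

21 bits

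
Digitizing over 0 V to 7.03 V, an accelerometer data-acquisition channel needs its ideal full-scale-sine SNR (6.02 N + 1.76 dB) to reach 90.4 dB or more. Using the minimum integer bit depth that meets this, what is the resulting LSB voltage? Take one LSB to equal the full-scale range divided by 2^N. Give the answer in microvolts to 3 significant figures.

Full-scale range = 7.03 V.
6.02 N + 1.76 ≥ 90.4 gives N ≥ 14.724, so the minimum integer is 15.
LSB = 7.03 V ÷ 2^15 = 7.03/32768 V = 215 µV.

215 µV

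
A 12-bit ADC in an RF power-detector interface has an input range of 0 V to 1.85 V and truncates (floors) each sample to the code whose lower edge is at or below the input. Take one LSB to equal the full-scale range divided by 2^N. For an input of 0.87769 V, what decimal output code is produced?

1943

Span = 1.85 V. LSB = 1.85 V / 2^12 ≈ 451.7 µV.
code = ⌊(V_in − V_min)/LSB⌋ = ⌊(V_in − V_min) × 2^12 / range⌋
     = ⌊(0.87769 − (0)) × 4096 / 1.85⌋ = ⌊0.87769 × 4096/1.85⌋
     = ⌊1943.253⌋ = 1943.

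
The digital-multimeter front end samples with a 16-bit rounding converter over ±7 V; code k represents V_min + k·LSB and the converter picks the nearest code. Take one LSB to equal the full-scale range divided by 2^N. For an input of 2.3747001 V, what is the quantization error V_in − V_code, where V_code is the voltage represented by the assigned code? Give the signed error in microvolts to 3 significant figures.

Range = 7 − (-7) = 14 V. LSB = 14 V / 2^16 ≈ 213.6 µV.
(2.3747001 − (-7)) / LSB = 9.3747001 × 65536/14 = 43884.3104. Nearest integer: k = 43884.
Reconstructed level: -7 + 43884 × 14/65536 V = 2.3746337891 V.
Error = V_in − V_code = 2.3747001 − (2.3746337891) = +66.3 µV.

+66.3 µV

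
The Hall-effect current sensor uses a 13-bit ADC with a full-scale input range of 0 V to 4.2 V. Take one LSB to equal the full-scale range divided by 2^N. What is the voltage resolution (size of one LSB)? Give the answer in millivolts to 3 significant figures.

Range is 4.2 V.
Number of codes = 2^13 = 8192.
LSB = 4.2 V ÷ 2^13 = 4.2/8192 V = 0.513 mV.

0.513 mV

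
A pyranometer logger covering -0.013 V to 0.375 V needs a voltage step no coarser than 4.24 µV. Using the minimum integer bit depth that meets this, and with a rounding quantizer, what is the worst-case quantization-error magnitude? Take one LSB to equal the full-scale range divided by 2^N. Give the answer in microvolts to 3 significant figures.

1.48 µV

The full-scale span is 0.375 − (-0.013) = 0.388 V.
Required number of levels: 0.388/4.24 µV = 91509; smallest N with 2^N ≥ that is 17.
Step size = 0.388/131072 V = 2.9602 µV.
Half an LSB is 1.48 µV.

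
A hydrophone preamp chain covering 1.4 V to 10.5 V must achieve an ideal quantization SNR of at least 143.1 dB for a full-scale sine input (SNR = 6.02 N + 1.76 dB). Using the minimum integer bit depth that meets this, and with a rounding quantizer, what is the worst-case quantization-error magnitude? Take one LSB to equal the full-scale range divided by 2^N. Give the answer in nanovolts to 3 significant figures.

Range = 10.5 − (1.4) = 9.1 V.
N ≥ (143.1 − 1.76)/6.02 = 23.478 → N_min = 24.
LSB = 9.1 V ÷ 2^24 = 9.1/16777216 V = 0.54240 µV.
Max error for round-to-nearest is LSB/2 = 271 nV.

271 nV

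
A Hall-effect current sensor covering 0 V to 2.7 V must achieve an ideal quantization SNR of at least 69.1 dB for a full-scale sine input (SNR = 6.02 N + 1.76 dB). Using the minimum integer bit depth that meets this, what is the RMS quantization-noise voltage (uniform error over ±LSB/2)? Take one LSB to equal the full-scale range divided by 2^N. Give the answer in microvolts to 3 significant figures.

190 µV

Full-scale range = 2.7 V.
6.02 N + 1.76 ≥ 69.1 gives N ≥ 11.186, so the minimum integer is 12.
Step size = 2.7/4096 V = 0.65918 mV.
V_rms = LSB/√12 = 190 µV.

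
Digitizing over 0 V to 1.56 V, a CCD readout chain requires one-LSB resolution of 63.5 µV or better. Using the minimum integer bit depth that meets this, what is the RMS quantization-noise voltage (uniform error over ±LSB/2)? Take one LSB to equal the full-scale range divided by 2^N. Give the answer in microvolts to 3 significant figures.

13.7 µV

V_FS = 1.56 V.
1.56 V / 63.5 µV = 24570. Since 2^14 = 16384 and 2^15 = 32768, N = 15.
LSB = 1.56 V / 2^15 = 47.607 µV.
RMS noise = LSB/√12 = 13.7 µV.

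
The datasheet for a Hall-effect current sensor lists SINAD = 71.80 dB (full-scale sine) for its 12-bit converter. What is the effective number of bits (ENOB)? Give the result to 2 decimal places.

11.63 bits

ENOB = (SINAD − 1.76) / 6.02 = (71.80 − 1.76) / 6.02 = 70.04 / 6.02 = 11.6346.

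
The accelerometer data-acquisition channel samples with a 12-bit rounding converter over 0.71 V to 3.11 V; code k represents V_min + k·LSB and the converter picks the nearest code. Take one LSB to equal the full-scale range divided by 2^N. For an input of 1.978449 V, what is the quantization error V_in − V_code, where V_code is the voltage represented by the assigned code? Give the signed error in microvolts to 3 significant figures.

−106 µV

Span: 3.11 V − (0.71 V) = 2.4 V. LSB = 2.4 V / 2^12 ≈ 0.5859 mV.
Position in LSBs: (1.978449 − (0.71)) × 4096/2.4 = 2164.8196; rounding gives k = 2165.
V_code = V_min + k × range/2^12 = 0.71 + 2165 × 2.4/4096 = 1.978554688 V.
Error = V_in − V_code = 1.978449 − (1.978554688) = −106 µV.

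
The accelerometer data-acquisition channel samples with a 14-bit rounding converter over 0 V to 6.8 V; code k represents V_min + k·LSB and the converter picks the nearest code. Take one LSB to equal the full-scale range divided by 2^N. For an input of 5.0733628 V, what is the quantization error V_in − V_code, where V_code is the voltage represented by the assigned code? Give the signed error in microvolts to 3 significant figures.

−74.7 µV

Full-scale range = 6.8 V. LSB = 6.8 V / 2^14 ≈ 415.0 µV.
Position in LSBs: (5.0733628 − (0)) × 16384/6.8 = 12223.8200; rounding gives k = 12224.
V_code = 0 + (12224/16384) × 6.8 = 5.0734375000 V.
e = 5.0733628 − (5.0734375000) = −74.7 µV.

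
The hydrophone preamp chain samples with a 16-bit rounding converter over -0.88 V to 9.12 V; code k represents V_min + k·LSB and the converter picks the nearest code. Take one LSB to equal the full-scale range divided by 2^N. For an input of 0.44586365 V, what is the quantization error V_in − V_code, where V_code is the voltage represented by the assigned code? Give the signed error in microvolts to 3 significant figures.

+27.5 µV

Range = 9.12 − (-0.88) = 10 V. LSB = 10 V / 2^16 ≈ 152.6 µV.
Position in LSBs: (0.44586365 − (-0.88)) × 65536/10 = 8689.1800; rounding gives k = 8689.
Reconstructed level: -0.88 + 8689 × 10/65536 V = 0.44583618164 V.
V_in − V_code = 0.44586365 − (0.44583618164) = +27.5 µV.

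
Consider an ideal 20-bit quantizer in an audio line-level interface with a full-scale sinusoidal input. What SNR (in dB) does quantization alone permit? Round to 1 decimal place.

SNR = 6.02·20 + 1.76 = 122.16 dB.

122.2 dB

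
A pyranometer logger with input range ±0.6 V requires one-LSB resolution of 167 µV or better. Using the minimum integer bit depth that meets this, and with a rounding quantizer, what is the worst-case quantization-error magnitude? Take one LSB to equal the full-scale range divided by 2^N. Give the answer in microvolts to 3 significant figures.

The full-scale span is 0.6 − (-0.6) = 1.2 V.
1.2 V / 167 µV = 7186. Since 2^12 = 4096 and 2^13 = 8192, N = 13.
LSB = 1.2 V ÷ 2^13 = 1.2/8192 V = 146.48 µV.
|e|_max = LSB/2 = 73.2 µV.

73.2 µV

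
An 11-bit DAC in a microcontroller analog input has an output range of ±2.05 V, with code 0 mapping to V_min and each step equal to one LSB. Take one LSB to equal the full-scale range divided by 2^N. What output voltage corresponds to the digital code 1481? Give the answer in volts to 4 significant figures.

0.9149 V

Span: 2.05 V − (-2.05 V) = 4.1 V. LSB = 4.1 V / 2^11.
V_out = V_min + code × LSB = -2.05 V + 1481 × 4.1 V / 2048
      = -2.05 + 2.96489 = 0.914893 V.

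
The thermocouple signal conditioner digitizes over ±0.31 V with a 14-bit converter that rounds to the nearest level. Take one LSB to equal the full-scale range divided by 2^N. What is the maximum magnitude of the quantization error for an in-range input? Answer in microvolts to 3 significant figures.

Span: 0.31 V − (-0.31 V) = 0.62 V.
LSB = 0.62 V / 2^14 = 37.842 µV.
|e|_max = LSB/2 = 18.9 µV.

18.9 µV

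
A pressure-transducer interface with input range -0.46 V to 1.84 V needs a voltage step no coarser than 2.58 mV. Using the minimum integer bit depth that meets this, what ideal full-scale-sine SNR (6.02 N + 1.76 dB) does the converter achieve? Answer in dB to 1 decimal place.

Range = 1.84 − (-0.46) = 2.3 V.
2.3 V / 2.58 mV = 891.5. Since 2^9 = 512 and 2^10 = 1024, N = 10.
6.02(10) + 1.76 = 61.96 dB.

62.0 dB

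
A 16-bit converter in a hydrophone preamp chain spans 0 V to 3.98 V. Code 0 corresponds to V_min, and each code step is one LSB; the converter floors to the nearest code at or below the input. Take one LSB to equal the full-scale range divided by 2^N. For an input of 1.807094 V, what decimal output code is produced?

V_FS = 3.98 V. LSB = 3.98 V / 2^16 ≈ 60.73 µV.
V_in − V_min = 1.807094 − (0) = 1.807094 V.
Divide by LSB: 1.807094 × 65536/3.98 = 29756.2091.
Truncating gives code 29756.

29756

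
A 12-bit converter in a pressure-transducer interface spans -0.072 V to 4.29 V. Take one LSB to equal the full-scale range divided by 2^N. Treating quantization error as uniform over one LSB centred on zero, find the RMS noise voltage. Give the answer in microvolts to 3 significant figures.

The full-scale span is 4.29 − (-0.072) = 4.362 V.
LSB = 4.362 V ÷ 2^12 = 4.362/4096 V = 1.0649 mV.
For a uniform distribution on [−LSB/2, +LSB/2], V_rms = LSB/√12 = 1.0649 mV/3.4641 = 307 µV.

307 µV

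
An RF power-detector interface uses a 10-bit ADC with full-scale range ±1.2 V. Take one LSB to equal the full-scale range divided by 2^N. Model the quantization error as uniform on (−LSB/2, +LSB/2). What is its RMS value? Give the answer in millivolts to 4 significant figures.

Span: 1.2 V − (-1.2 V) = 2.4 V.
Step size = 2.4/1024 V = 2.34375 mV.
For a uniform distribution on [−LSB/2, +LSB/2], V_rms = LSB/√12 = 2.34375 mV/3.4641 = 0.6766 mV.

0.6766 mV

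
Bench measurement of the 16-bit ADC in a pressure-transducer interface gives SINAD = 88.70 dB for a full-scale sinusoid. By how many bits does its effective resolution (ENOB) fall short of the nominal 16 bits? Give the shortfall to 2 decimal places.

1.56 bits

N_eff = (88.70 − 1.76)/6.02 = 14.4419 bits.
16 − 14.4419 = 1.56 bits below nominal.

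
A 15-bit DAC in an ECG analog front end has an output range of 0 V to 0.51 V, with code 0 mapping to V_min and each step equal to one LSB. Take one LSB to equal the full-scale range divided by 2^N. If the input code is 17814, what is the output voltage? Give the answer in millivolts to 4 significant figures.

277.3 mV

Full-scale range = 0.51 V. LSB = 0.51 V / 2^15.
V_out = V_min + code × LSB = 0 V + 17814 × 0.51 V / 32768
      = 0 + 0.277256 = 0.277256 V.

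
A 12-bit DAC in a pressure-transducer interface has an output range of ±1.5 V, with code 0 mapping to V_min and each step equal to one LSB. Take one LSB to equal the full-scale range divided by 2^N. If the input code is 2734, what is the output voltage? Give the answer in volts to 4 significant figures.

The full-scale span is 1.5 − (-1.5) = 3 V. LSB = 3 V / 2^12.
V_out = -1.5 + 2734 × (3/4096) V
      = -1.5 V + 2.00244 V = 0.502441 V.

0.5024 V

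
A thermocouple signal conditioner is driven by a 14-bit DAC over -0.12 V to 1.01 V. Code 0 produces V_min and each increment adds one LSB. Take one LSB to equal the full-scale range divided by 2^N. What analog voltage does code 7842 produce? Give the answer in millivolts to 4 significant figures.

420.9 mV

The full-scale span is 1.01 − (-0.12) = 1.13 V. LSB = 1.13 V / 2^14.
V_out = V_min + code × LSB = -0.12 V + 7842 × 1.13 V / 16384
      = -0.12 + 0.540861 = 0.420861 V.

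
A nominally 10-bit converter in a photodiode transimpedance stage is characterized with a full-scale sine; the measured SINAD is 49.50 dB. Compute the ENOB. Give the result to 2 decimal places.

ENOB = (SINAD − 1.76) / 6.02 = (49.50 − 1.76) / 6.02 = 47.74 / 6.02 = 7.9302.

7.93 bits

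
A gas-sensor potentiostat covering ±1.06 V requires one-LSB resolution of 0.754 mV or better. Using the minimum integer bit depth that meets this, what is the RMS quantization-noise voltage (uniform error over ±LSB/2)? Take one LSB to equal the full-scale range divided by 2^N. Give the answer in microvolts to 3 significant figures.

Range = 1.06 − (-1.06) = 2.12 V.
Levels needed ≥ 2.12/0.754 mV = 2812. 2^12 = 4096 suffices, so N_min = 12.
LSB = 2.12 V / 2^12 = 0.51758 mV.
σ_q = LSB/√12 = 0.51758 mV/3.4641 = 149 µV.

149 µV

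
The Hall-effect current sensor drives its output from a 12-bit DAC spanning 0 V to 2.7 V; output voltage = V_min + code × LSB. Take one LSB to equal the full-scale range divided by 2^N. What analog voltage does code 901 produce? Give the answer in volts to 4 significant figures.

0.5939 V

Span = 2.7 V. LSB = 2.7 V / 2^12.
Output = V_min + (901/4096) × range = 0 + 0.219971 × 2.7 V
      = 0 V + 0.593921 V = 0.593921 V.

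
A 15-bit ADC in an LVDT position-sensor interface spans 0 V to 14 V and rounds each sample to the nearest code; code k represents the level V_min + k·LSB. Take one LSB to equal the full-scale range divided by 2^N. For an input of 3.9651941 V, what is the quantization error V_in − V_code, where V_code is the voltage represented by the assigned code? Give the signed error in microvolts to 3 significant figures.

V_FS = 14 V. LSB = 14 V / 2^15 ≈ 427.2 µV.
(V_in − V_min)/LSB = (3.9651941 − (0)) × 32768/14 = 9280.8200 → nearest code k = 9281.
V_code = V_min + k × range/2^15 = 0 + 9281 × 14/32768 = 3.9652709961 V.
Error = V_in − V_code = 3.9651941 − (3.9652709961) = −76.9 µV.

−76.9 µV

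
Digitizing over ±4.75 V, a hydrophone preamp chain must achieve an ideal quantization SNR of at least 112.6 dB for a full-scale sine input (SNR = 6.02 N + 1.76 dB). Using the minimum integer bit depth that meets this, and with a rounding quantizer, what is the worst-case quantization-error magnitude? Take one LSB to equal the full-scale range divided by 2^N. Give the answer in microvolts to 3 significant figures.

9.06 µV

The full-scale span is 4.75 − (-4.75) = 9.5 V.
Required N = ⌈(112.6 − 1.76)/6.02⌉ = ⌈18.412⌉ = 19.
Step size = 9.5/524288 V = 18.120 µV.
Half an LSB is 9.06 µV.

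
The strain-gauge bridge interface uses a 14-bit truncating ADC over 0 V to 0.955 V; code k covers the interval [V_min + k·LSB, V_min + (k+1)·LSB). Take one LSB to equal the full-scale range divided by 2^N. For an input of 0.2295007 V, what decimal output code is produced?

3937

Full-scale range = 0.955 V. LSB = 0.955 V / 2^14 ≈ 58.29 µV.
V_in − V_min = 0.2295007 − (0) = 0.2295007 V.
Divide by LSB: 0.2295007 × 16384/0.955 = 3937.3188.
Truncating gives code 3937.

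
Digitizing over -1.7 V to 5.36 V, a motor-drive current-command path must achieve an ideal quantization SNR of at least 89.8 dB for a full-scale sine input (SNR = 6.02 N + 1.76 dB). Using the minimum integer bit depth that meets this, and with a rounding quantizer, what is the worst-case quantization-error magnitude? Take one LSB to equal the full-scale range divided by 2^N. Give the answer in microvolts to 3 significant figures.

The full-scale span is 5.36 − (-1.7) = 7.06 V.
N ≥ (89.8 − 1.76)/6.02 = 14.625 → N_min = 15.
LSB = 7.06 V / 2^15 = 215.45 µV.
Max error for round-to-nearest is LSB/2 = 108 µV.

108 µV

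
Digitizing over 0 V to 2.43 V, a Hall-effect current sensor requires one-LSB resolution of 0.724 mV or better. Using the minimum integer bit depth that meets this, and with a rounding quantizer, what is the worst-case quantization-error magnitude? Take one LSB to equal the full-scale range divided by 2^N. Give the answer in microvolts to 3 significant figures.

Full-scale range = 2.43 V.
Required number of levels: 2.43/0.724 mV = 3356.4; smallest N with 2^N ≥ that is 12.
LSB = 2.43 V / 2^12 = 0.59326 mV.
|e|_max = LSB/2 = 297 µV.

297 µV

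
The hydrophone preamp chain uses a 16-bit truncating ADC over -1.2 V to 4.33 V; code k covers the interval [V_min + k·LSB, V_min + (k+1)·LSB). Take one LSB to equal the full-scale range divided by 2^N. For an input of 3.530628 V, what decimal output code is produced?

Range = 4.33 − (-1.2) = 5.53 V. LSB = 5.53 V / 2^16 ≈ 84.38 µV.
(V_in − V_min) × 2^16/range = (3.530628 − (-1.2)) × 65536/5.53 = 56062.647.
Floor → code = 56062.

56062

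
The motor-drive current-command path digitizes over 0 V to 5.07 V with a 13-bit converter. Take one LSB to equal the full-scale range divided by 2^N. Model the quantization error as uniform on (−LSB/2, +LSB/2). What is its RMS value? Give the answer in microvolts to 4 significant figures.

Full-scale range = 5.07 V.
LSB = 5.07 V / 2^13 = 0.618896 mV.
σ_q = LSB/√12 = 0.618896 mV/3.4641 = 178.7 µV.

178.7 µV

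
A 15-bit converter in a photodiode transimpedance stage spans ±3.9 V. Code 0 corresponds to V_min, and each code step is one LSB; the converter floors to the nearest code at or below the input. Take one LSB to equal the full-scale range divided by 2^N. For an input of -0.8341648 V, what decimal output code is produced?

Full-scale range = 3.9 V − (-3.9 V) = 7.8 V. LSB = 7.8 V / 2^15 ≈ 238.0 µV.
code = ⌊(V_in − V_min)/LSB⌋ = ⌊(V_in − V_min) × 2^15 / range⌋
     = ⌊(-0.8341648 − (-3.9)) × 32768 / 7.8⌋ = ⌊3.0658352 × 32768/7.8⌋
     = ⌊12879.652⌋ = 12879.

12879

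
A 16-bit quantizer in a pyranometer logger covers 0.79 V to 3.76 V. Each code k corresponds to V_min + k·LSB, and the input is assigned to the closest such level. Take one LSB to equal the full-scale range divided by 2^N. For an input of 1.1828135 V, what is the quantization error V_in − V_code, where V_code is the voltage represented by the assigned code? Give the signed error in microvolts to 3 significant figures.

−8.16 µV

Full-scale range = 3.76 V − (0.79 V) = 2.97 V. LSB = 2.97 V / 2^16 ≈ 45.32 µV.
(V_in − V_min)/LSB = (1.1828135 − (0.79)) × 65536/2.97 = 8667.8200 → nearest code k = 8668.
V_code = V_min + k × range/2^16 = 0.79 + 8668 × 2.97/65536 = 1.1828216553 V.
V_in − V_code = 1.1828135 − (1.1828216553) = −8.16 µV.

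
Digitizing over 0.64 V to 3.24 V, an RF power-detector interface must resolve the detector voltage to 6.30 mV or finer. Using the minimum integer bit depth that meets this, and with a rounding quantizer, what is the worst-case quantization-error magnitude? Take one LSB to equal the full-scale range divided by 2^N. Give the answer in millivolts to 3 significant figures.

2.54 mV

Span: 3.24 V − (0.64 V) = 2.6 V.
Need 2^N ≥ 2.6 V / 6.30 mV = 412.7 → N_min = 9.
LSB = 2.6 V ÷ 2^9 = 2.6/512 V = 5.0781 mV.
Half an LSB is 2.54 mV.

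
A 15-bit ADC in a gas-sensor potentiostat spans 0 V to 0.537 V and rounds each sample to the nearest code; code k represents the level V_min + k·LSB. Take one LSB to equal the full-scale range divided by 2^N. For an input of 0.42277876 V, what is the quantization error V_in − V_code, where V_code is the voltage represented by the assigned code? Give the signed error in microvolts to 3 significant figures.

Range is 0.537 V. LSB = 0.537 V / 2^15 ≈ 16.39 µV.
(V_in − V_min)/LSB = (0.42277876 − (0)) × 32768/0.537 = 25798.1646 → nearest code k = 25798.
V_code = V_min + k × range/2^15 = 0 + 25798 × 0.537/32768 = 0.42277606201 V.
Error = V_in − V_code = 0.42277876 − (0.42277606201) = +2.70 µV.

+2.70 µV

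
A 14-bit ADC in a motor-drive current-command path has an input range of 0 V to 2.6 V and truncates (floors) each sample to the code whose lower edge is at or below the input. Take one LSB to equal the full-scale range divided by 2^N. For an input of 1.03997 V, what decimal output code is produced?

6553

Full-scale range = 2.6 V. LSB = 2.6 V / 2^14 ≈ 158.7 µV.
V_in − V_min = 1.03997 − (0) = 1.03997 V.
Divide by LSB: 1.03997 × 16384/2.6 = 6553.4110.
Truncating gives code 6553.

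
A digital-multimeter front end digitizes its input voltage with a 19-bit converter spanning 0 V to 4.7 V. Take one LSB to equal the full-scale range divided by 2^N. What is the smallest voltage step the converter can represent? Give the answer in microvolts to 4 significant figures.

8.965 µV

V_FS = 4.7 V.
There are 2^19 = 524288 steps.
LSB = 4.7 V ÷ 2^19 = 4.7/524288 V = 8.965 µV.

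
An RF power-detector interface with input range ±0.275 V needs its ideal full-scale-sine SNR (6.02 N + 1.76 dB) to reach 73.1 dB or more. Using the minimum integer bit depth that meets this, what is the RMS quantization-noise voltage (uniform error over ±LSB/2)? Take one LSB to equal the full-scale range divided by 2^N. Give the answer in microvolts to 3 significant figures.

38.8 µV

Range = 0.275 − (-0.275) = 0.55 V.
6.02 N + 1.76 ≥ 73.1 gives N ≥ 11.850, so the minimum integer is 12.
LSB = 0.55 V ÷ 2^12 = 0.55/4096 V = 134.28 µV.
RMS noise = LSB/√12 = 38.8 µV.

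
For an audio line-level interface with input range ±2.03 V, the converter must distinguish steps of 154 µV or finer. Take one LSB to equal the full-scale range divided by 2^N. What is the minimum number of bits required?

15 bits

The full-scale span is 2.03 − (-2.03) = 4.06 V.
Levels needed ≥ 4.06/154 µV = 26360. 2^15 = 32768 suffices, so N_min = 15.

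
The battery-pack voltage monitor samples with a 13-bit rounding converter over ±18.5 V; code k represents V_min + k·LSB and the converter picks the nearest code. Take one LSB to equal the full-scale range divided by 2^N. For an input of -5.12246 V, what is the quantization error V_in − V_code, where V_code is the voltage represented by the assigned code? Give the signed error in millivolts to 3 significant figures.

−0.634 mV

Span: 18.5 V − (-18.5 V) = 37 V. LSB = 37 V / 2^13 ≈ 4.517 mV.
Position in LSBs: (-5.12246 − (-18.5)) × 8192/37 = 2961.8597; rounding gives k = 2962.
V_code = -18.5 + (2962/8192) × 37 = -5.121826172 V.
V_in − V_code = -5.12246 − (-5.121826172) = −0.634 mV.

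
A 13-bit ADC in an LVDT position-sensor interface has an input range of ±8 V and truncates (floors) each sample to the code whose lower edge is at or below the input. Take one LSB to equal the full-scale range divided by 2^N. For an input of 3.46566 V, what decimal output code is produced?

Span: 8 V − (-8 V) = 16 V. LSB = 16 V / 2^13 ≈ 1.953 mV.
(V_in − V_min) × 2^13/range = (3.46566 − (-8)) × 8192/16 = 5870.418.
Floor → code = 5870.

5870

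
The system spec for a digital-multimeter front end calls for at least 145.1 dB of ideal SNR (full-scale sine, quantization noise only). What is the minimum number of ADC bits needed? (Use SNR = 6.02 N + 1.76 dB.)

Required N = ⌈(145.1 − 1.76)/6.02⌉ = ⌈23.811⌉ = 24.

24 bits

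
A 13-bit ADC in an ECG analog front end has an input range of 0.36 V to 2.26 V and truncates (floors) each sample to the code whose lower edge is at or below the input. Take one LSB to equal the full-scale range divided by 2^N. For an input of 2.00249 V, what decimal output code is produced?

7081

The full-scale span is 2.26 − (0.36) = 1.9 V. LSB = 1.9 V / 2^13 ≈ 231.9 µV.
V_in − V_min = 2.00249 − (0.36) = 1.64249 V.
Divide by LSB: 1.64249 × 8192/1.9 = 7081.7253.
Truncating gives code 7081.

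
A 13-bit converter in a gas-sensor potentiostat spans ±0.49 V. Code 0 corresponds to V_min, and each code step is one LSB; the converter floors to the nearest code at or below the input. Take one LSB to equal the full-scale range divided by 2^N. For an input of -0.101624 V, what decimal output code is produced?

3246

The full-scale span is 0.49 − (-0.49) = 0.98 V. LSB = 0.98 V / 2^13 ≈ 119.6 µV.
(V_in − V_min) × 2^13/range = (-0.101624 − (-0.49)) × 8192/0.98 = 3246.506.
Floor → code = 3246.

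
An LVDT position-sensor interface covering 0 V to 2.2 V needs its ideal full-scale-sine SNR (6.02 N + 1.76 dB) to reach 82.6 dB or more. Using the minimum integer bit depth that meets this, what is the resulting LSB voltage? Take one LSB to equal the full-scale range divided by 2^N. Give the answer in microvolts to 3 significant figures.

Full-scale range = 2.2 V.
Required N = ⌈(82.6 − 1.76)/6.02⌉ = ⌈13.429⌉ = 14.
LSB = 2.2 V ÷ 2^14 = 2.2/16384 V = 134 µV.

134 µV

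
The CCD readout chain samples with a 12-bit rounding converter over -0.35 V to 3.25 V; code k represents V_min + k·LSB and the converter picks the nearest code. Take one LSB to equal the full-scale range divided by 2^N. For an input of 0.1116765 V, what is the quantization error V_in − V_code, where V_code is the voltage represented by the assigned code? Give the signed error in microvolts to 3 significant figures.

The full-scale span is 3.25 − (-0.35) = 3.6 V. LSB = 3.6 V / 2^12 ≈ 0.8789 mV.
(0.1116765 − (-0.35)) / LSB = 0.4616765 × 4096/3.6 = 525.2853. Nearest integer: k = 525.
Reconstructed level: -0.35 + 525 × 3.6/4096 V = 0.1114257813 V.
V_in − V_code = 0.1116765 − (0.1114257813) = +251 µV.

+251 µV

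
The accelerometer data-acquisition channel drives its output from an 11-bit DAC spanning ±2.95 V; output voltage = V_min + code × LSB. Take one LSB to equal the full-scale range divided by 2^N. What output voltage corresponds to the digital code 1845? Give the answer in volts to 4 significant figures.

2.365 V

The full-scale span is 2.95 − (-2.95) = 5.9 V. LSB = 5.9 V / 2^11.
V_out = V_min + code × LSB = -2.95 V + 1845 × 5.9 V / 2048
      = -2.95 V + 5.31519 V = 2.36519 V.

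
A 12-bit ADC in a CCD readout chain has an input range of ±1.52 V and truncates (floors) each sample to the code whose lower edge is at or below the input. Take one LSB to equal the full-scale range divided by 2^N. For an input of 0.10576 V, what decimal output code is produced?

Range = 1.52 − (-1.52) = 3.04 V. LSB = 3.04 V / 2^12 ≈ 0.7422 mV.
code = ⌊(V_in − V_min)/LSB⌋ = ⌊(V_in − V_min) × 2^12 / range⌋
     = ⌊(0.10576 − (-1.52)) × 4096 / 3.04⌋ = ⌊1.62576 × 4096/3.04⌋
     = ⌊2190.498⌋ = 2190.

2190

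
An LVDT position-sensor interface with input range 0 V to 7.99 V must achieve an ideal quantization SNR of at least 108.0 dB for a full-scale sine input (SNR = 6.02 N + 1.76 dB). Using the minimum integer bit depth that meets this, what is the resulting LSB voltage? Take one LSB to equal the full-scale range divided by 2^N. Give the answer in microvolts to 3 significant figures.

Full-scale range = 7.99 V.
N ≥ (108.0 − 1.76)/6.02 = 17.648 → N_min = 18.
LSB = 7.99 V / 2^18 = 30.5 µV.

30.5 µV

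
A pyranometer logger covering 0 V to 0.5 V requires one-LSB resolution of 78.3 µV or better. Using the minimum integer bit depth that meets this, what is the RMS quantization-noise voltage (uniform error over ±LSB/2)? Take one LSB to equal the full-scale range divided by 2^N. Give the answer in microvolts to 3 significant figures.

Range is 0.5 V.
Required number of levels: 0.5/78.3 µV = 6385.7; smallest N with 2^N ≥ that is 13.
LSB = 0.5 V / 2^13 = 61.035 µV.
σ_q = LSB/√12 = 61.035 µV/3.4641 = 17.6 µV.

17.6 µV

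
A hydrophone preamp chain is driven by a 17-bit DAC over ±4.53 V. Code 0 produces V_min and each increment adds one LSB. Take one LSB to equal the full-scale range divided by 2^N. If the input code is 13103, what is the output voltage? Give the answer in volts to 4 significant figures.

The full-scale span is 4.53 − (-4.53) = 9.06 V. LSB = 9.06 V / 2^17.
Output = V_min + (13103/131072) × range = -4.53 + 0.0999680 × 9.06 V
      = -4.53 + 0.905710 = -3.62429 V.

-3.624 V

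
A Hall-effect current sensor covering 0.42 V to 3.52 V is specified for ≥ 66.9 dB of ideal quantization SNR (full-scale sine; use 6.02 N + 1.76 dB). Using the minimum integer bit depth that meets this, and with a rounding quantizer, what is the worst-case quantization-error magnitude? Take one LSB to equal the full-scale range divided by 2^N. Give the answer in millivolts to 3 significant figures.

Full-scale range = 3.52 V − (0.42 V) = 3.1 V.
Solving 6.02 N ≥ 66.9 − 1.76: N ≥ 10.821. Round up → N = 11.
LSB = 3.1 V ÷ 2^11 = 3.1/2048 V = 1.5137 mV.
Max error for round-to-nearest is LSB/2 = 0.757 mV.

0.757 mV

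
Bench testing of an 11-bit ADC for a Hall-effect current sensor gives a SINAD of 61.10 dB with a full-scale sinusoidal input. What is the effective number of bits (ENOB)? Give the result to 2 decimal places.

(61.10 − 1.76) / 6.02 = 59.34/6.02 = 9.8571 effective bits.

9.86 bits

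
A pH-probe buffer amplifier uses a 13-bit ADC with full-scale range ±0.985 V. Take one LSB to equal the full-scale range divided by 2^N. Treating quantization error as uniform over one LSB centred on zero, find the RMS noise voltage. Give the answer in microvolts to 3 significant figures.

The full-scale span is 0.985 − (-0.985) = 1.97 V.
One LSB is 1.97 V / 8192 = 240.48 µV.
RMS of a uniform error over width LSB is LSB/√12 = 69.4 µV.

69.4 µV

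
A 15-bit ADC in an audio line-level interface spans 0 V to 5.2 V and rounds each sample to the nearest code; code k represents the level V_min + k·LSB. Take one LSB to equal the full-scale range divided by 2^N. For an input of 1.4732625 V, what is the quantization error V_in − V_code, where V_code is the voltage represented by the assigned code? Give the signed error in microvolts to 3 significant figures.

−28.5 µV

V_FS = 5.2 V. LSB = 5.2 V / 2^15 ≈ 158.7 µV.
(1.4732625 − (0)) / LSB = 1.4732625 × 32768/5.2 = 9283.8203. Nearest integer: k = 9284.
V_code = V_min + k × range/2^15 = 0 + 9284 × 5.2/32768 = 1.4732910156 V.
e = 1.4732625 − (1.4732910156) = −28.5 µV.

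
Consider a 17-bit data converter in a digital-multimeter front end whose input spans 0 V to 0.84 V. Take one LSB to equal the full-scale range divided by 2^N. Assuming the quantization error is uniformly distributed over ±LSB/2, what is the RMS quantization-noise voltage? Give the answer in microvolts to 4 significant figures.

1.850 µV

Span = 0.84 V.
One LSB is 0.84 V / 131072 = 6.40869 µV.
V_rms = LSB/√12 = 6.40869 µV / √12 = 1.850 µV.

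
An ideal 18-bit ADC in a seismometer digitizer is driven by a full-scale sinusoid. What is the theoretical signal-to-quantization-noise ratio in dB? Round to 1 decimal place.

110.1 dB

SNR = 6.02·18 + 1.76 = 110.12 dB.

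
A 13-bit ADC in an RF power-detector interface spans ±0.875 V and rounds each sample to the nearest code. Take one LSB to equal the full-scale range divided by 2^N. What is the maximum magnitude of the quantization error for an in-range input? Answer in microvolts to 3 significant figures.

Range = 0.875 − (-0.875) = 1.75 V.
One LSB is 1.75 V / 8192 = 213.62 µV.
A rounding quantizer has |error| ≤ LSB/2 = 107 µV.

107 µV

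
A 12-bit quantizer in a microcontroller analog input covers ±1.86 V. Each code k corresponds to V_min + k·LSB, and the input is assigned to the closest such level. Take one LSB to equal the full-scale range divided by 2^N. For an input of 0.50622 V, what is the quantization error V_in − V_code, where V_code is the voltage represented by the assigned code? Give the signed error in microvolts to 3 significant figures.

+351 µV

Span: 1.86 V − (-1.86 V) = 3.72 V. LSB = 3.72 V / 2^12 ≈ 0.9082 mV.
(0.50622 − (-1.86)) / LSB = 2.36622 × 4096/3.72 = 2605.3863. Nearest integer: k = 2605.
V_code = V_min + k × range/2^12 = -1.86 + 2605 × 3.72/4096 = 0.5058691406 V.
e = 0.50622 − (0.5058691406) = +351 µV.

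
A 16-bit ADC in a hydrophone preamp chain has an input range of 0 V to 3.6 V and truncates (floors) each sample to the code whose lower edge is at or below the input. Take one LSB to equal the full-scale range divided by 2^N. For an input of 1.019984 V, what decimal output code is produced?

18568

Range is 3.6 V. LSB = 3.6 V / 2^16 ≈ 54.93 µV.
code = ⌊(V_in − V_min)/LSB⌋ = ⌊(V_in − V_min) × 2^16 / range⌋
     = ⌊(1.019984 − (0)) × 65536 / 3.6⌋ = ⌊1.019984 × 65536/3.6⌋
     = ⌊18568.242⌋ = 18568.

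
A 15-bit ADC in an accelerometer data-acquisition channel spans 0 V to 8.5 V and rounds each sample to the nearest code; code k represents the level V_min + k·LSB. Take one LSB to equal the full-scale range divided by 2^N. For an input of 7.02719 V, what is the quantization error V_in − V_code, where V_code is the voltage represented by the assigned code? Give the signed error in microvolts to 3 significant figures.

+59.9 µV

Range is 8.5 V. LSB = 8.5 V / 2^15 ≈ 259.4 µV.
Position in LSBs: (7.02719 − (0)) × 32768/8.5 = 27090.2308; rounding gives k = 27090.
Reconstructed level: 0 + 27090 × 8.5/32768 V = 7.0271301270 V.
V_in − V_code = 7.02719 − (7.0271301270) = +59.9 µV.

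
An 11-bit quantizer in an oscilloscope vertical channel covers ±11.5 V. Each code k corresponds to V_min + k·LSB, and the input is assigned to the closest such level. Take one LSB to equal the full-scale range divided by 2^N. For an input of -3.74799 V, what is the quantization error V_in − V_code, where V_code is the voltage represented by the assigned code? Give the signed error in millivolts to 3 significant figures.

+2.99 mV

Full-scale range = 11.5 V − (-11.5 V) = 23 V. LSB = 23 V / 2^11 ≈ 11.23 mV.
(-3.74799 − (-11.5)) / LSB = 7.75201 × 2048/23 = 690.2659. Nearest integer: k = 690.
Reconstructed level: -11.5 + 690 × 23/2048 V = -3.750976563 V.
V_in − V_code = -3.74799 − (-3.750976563) = +2.99 mV.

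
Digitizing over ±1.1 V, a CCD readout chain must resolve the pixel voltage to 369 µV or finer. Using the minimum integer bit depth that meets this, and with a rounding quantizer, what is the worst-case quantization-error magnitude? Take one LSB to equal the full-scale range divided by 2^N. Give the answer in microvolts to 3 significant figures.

134 µV

Full-scale range = 1.1 V − (-1.1 V) = 2.2 V.
2.2 V / 369 µV = 5962. Since 2^12 = 4096 and 2^13 = 8192, N = 13.
LSB = 2.2 V ÷ 2^13 = 2.2/8192 V = 268.55 µV.
|e|_max = LSB/2 = 134 µV.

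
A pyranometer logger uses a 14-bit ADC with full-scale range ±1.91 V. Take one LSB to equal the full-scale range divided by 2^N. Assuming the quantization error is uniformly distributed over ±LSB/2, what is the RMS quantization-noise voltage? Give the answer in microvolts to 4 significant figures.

67.31 µV

The full-scale span is 1.91 − (-1.91) = 3.82 V.
LSB = 3.82 V / 2^14 = 233.154 µV.
For a uniform distribution on [−LSB/2, +LSB/2], V_rms = LSB/√12 = 233.154 µV/3.4641 = 67.31 µV.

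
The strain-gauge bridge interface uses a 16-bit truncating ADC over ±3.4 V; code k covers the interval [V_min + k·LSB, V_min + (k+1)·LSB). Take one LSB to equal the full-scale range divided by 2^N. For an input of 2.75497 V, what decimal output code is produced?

59319

Full-scale range = 3.4 V − (-3.4 V) = 6.8 V. LSB = 6.8 V / 2^16 ≈ 103.8 µV.
code = ⌊(V_in − V_min)/LSB⌋ = ⌊(V_in − V_min) × 2^16 / range⌋
     = ⌊(2.75497 − (-3.4)) × 65536 / 6.8⌋ = ⌊6.15497 × 65536/6.8⌋
     = ⌊59319.429⌋ = 59319.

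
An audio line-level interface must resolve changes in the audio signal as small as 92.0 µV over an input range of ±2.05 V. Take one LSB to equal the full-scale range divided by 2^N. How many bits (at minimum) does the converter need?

16 bits

Span: 2.05 V − (-2.05 V) = 4.1 V.
Levels needed ≥ 4.1/92.0 µV = 44570. 2^16 = 65536 suffices, so N_min = 16.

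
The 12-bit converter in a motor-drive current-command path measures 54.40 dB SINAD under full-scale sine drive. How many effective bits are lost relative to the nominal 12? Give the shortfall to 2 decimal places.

3.26 bits

Effective bits = (54.40 − 1.76)/6.02 = 8.7442.
Lost resolution: 12 − 8.7442 = 3.2558 bits.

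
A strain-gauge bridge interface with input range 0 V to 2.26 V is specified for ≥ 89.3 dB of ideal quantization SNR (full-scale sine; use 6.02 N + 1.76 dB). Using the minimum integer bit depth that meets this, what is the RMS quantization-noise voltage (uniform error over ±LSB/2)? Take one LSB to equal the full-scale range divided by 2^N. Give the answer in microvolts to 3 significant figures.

19.9 µV

Range is 2.26 V.
6.02 N + 1.76 ≥ 89.3 gives N ≥ 14.542, so the minimum integer is 15.
LSB = 2.26 V ÷ 2^15 = 2.26/32768 V = 68.970 µV.
RMS noise = LSB/√12 = 19.9 µV.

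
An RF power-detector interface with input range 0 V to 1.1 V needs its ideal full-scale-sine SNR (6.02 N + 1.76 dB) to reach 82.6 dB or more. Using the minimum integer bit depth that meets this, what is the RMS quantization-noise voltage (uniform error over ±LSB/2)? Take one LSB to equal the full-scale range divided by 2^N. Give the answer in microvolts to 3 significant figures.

V_FS = 1.1 V.
6.02 N + 1.76 ≥ 82.6 gives N ≥ 13.429, so the minimum integer is 14.
One LSB is 1.1 V / 16384 = 67.139 µV.
σ_q = LSB/√12 = 67.139 µV/3.4641 = 19.4 µV.

19.4 µV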